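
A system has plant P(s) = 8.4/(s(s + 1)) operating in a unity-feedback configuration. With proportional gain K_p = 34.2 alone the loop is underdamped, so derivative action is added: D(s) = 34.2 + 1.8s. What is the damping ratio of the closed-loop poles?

ζ = 0.476

Forward path: (34.2 + 1.8s)·8.4/(s(s+1)). The closed-loop characteristic equation is s² + (1 + 8.4·1.8)s + 8.4·34.2 = 0.
That is s² + 16.12s + 287.3 = 0, so ω_n = 16.95 rad/s and ζ = 16.12/(2·16.95) = 0.4755.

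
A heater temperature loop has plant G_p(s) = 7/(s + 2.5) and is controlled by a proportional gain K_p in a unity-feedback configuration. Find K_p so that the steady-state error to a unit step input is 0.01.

The loop is type 0, so e_ss(step) = 1/(1 + K_pos) with K_pos = K_p·G_p(0).
G_p(0) = 2.8. Require 1/(1 + K_p·2.8) = 0.01, so 1 + 2.8·K_p = 100.
K_p = (100 − 1)/2.8 = 35.4.

K_p = 35.4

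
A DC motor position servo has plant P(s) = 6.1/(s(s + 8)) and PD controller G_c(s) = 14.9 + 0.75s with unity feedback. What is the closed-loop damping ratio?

Forward path: (14.9 + 0.75s)·6.1/(s(s+8)). The closed-loop characteristic equation is s² + (8 + 6.1·0.75)s + 6.1·14.9 = 0.
That is s² + 12.57s + 90.89 = 0, so ω_n = 9.534 rad/s and ζ = 12.57/(2·9.534) = 0.6595.

ζ = 0.66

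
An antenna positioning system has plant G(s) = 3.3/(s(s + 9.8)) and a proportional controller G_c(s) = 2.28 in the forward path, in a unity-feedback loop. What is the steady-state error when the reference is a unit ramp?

1.3

The loop has one pole at the origin (type 1). Velocity error constant K_v = lim_{s→0} s·G_c(s)G(s) = 2.28·3.3/9.8 = 0.7678.
Steady-state error to a unit ramp: e_ss = 1/K_v = 1.3.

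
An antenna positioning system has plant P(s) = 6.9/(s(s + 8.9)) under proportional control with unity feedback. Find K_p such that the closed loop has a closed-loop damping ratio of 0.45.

K_p = 14.2

Closed-loop characteristic equation: s² + 8.9s + K_p·6.9 = 0.
So ω_n = √(6.9K_p) and 2ζω_n = 8.9, giving ζ = 8.9/(2√(6.9K_p)).
Setting ζ = 0.45: √(6.9K_p) = 8.9/(2·0.45) = 9.889, so K_p = 97.79/6.9 = 14.2.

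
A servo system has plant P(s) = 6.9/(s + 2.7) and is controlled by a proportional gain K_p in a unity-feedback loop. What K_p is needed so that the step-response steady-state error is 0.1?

K_p = 3.52

Steady-state error for a unit step on this type-0 loop is 1/(1 + K_p·P(0)).
P(0) = 2.556. Require 1/(1 + K_p·2.556) = 0.1, so 1 + 2.556·K_p = 10.
K_p = (10 − 1)/2.556 = 3.52.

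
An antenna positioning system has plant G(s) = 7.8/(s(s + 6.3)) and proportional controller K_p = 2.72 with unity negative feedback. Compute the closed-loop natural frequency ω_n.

The closed-loop denominator is s(s+6.3) + 2.72·7.8 = s² + 6.3s + 21.22.
Matching s² + 2ζω_n s + ω_n²: ω_n = √21.22 = 4.606 rad/s and 2ζω_n = 6.3, so ζ = 6.3/(2·4.606) = 0.684.

ω_n = 4.61 rad/s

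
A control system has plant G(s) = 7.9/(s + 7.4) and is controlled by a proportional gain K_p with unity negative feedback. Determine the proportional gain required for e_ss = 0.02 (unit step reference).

The loop is type 0, so e_ss(step) = 1/(1 + K_pos) with K_pos = K_p·G(0).
G(0) = 1.068. Require 1/(1 + K_p·1.068) = 0.02, so 1 + 1.068·K_p = 50.
K_p = (50 − 1)/1.068 = 45.9.

K_p = 45.9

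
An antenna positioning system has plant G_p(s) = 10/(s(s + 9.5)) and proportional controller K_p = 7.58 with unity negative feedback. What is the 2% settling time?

From 1 + K_pG_p(s) = 0: s² + 9.5s + 75.8 = 0 ⇒ ω_n = 8.706, ζ = 0.5456.
2% settling time T_s ≈ 4/(ζω_n) = 4/4.75 = 0.842 s.

T_s ≈ 0.842 s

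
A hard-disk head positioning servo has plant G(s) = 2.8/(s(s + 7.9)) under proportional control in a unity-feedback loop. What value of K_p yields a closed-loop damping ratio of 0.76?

K_p = 9.65

Closed-loop characteristic equation: s² + 7.9s + K_p·2.8 = 0.
So ω_n = √(2.8K_p) and 2ζω_n = 7.9, giving ζ = 7.9/(2√(2.8K_p)).
Setting ζ = 0.76: √(2.8K_p) = 7.9/(2·0.76) = 5.197, so K_p = 27.01/2.8 = 9.65.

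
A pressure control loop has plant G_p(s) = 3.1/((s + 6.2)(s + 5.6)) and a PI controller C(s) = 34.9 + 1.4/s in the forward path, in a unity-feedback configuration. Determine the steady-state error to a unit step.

0

The open loop C(s)G_p(s) has a pole at the origin (type 1), so the static position error constant is infinite and e_ss = 1/(1+∞) = 0.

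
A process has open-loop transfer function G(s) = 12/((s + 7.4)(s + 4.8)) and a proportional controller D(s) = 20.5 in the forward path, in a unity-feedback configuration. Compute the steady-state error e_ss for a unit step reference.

The loop is type 0. Static position error constant K_pos = D(0)·G(0) = 20.5·0.3378 = 6.926.
Steady-state error to a unit step: e_ss = 1/(1+K_pos) = 1/7.926 = 0.126.

0.126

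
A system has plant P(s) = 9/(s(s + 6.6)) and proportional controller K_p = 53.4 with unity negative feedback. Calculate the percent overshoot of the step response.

Closed-loop characteristic equation: s² + 6.6s + 480.6 = 0, so ω_n = 21.92 rad/s and ζ = 6.6/(2·21.92) = 0.1505.
%OS = 100·exp(−πζ/√(1−ζ²)) = 100·exp(−π·0.1505/√0.9773) = 62%.

62%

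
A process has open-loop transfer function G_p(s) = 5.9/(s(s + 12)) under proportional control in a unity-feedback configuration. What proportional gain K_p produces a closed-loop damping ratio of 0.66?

K_p = 14

Closed-loop characteristic equation: s² + 12s + K_p·5.9 = 0.
So ω_n = √(5.9K_p) and 2ζω_n = 12, giving ζ = 12/(2√(5.9K_p)).
Setting ζ = 0.66: √(5.9K_p) = 12/(2·0.66) = 9.091, so K_p = 82.64/5.9 = 14.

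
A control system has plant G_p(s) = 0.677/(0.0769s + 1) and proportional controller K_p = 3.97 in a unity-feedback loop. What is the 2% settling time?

Closed loop: T(s) = K_p·G_p/(1+K_p·G_p) = 2.688/(0.0769s + 1 + 2.688), with pole at s = −(1 + 2.688)/0.0769 = −47.95.
τ = 1/47.95 = 0.02085 s, so 2% settling time ≈ 4τ = 0.0834 s.

T_s ≈ 0.0834 s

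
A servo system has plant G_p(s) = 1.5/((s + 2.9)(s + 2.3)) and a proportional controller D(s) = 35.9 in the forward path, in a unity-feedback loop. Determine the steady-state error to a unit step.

0.11

The loop is type 0. Static position error constant K_pos = D(0)·G_p(0) = 35.9·0.2249 = 8.073.
Steady-state error to a unit step: e_ss = 1/(1+K_pos) = 1/9.073 = 0.11.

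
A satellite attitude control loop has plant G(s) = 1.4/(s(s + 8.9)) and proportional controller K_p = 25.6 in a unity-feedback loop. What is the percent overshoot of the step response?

3.05%

From 1 + K_pG(s) = 0: s² + 8.9s + 35.84 = 0 ⇒ ω_n = 5.987, ζ = 0.7433.
%OS = 100·exp(−πζ/√(1−ζ²)) = 100·exp(−π·0.7433/√0.4475) = 3.05%.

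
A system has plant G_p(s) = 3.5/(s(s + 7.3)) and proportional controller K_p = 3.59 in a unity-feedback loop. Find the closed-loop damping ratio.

ζ = 1.03

The closed-loop denominator is s(s+7.3) + 3.59·3.5 = s² + 7.3s + 12.56.
So ω_n² = 12.56 ⇒ ω_n = 3.545 rad/s, and ζ = 7.3/(2ω_n) = 1.03.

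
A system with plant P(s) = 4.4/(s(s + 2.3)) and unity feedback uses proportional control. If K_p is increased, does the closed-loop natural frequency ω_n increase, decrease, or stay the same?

ω_n = √(4.4·K_p), which grows with K_p.

increase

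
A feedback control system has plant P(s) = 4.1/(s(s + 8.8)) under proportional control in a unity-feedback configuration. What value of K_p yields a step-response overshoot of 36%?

K_p = 49.4

From %OS = 100·exp(−πζ/√(1−ζ²)) = 36%, ζ = −ln(0.36)/√(π²+ln²(0.36)) = 0.3093.
Characteristic equation s² + 8.8s + 4.1K_p = 0 gives ζ = 8.8/(2√(4.1K_p)).
Setting ζ = 0.3093: √(4.1K_p) = 8.8/(2·0.3093) = 14.23, so K_p = 202.4/4.1 = 49.4.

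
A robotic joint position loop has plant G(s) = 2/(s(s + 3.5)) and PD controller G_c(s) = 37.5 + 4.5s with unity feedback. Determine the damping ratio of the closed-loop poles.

ζ = 0.722

Forward path: (37.5 + 4.5s)·2/(s(s+3.5)). The closed-loop characteristic equation is s² + (3.5 + 2·4.5)s + 2·37.5 = 0.
That is s² + 12.5s + 75 = 0, so ω_n = 8.66 rad/s and ζ = 12.5/(2·8.66) = 0.7217.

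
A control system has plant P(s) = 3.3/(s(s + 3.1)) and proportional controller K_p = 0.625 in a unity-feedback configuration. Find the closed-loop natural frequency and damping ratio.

ω_n = 1.44 rad/s, ζ = 1.08

With unity feedback the closed-loop characteristic equation is s² + 3.1s + 0.625·3.3 = s² + 3.1s + 2.062 = 0.
So ω_n² = 2.062 ⇒ ω_n = 1.436 rad/s, and ζ = 3.1/(2ω_n) = 1.08.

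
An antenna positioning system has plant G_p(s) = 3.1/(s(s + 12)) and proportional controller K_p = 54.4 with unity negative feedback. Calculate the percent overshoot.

19.5%

Closed-loop characteristic equation: s² + 12s + 168.6 = 0, so ω_n = 12.99 rad/s and ζ = 12/(2·12.99) = 0.462.
%OS = 100·exp(−πζ/√(1−ζ²)) = 100·exp(−π·0.462/√0.7865) = 19.5%.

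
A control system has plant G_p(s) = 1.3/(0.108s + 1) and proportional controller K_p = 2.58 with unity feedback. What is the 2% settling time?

T_s ≈ 0.0992 s

Closed loop: T(s) = K_p·G_p/(1+K_p·G_p) = 3.354/(0.108s + 1 + 3.354), with pole at s = −(1 + 3.354)/0.108 = −40.31.
τ = 1/40.31 = 0.0248 s, so 2% settling time ≈ 4τ = 0.0992 s.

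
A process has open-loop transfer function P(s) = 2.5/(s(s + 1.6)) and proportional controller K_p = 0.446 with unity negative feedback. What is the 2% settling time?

T_s ≈ 5 s

Closed-loop characteristic equation: s² + 1.6s + 1.115 = 0, so ω_n = 1.056 rad/s and ζ = 1.6/(2·1.056) = 0.7576.
2% settling time T_s ≈ 4/(ζω_n) = 4/0.8 = 5 s.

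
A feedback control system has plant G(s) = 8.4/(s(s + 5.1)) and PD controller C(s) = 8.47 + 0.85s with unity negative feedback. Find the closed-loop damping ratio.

Forward path: (8.47 + 0.85s)·8.4/(s(s+5.1)). The closed-loop characteristic equation is s² + (5.1 + 8.4·0.85)s + 8.4·8.47 = 0.
That is s² + 12.24s + 71.15 = 0, so ω_n = 8.435 rad/s and ζ = 12.24/(2·8.435) = 0.7256.

ζ = 0.726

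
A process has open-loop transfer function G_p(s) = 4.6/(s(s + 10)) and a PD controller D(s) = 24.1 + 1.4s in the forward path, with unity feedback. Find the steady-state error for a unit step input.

The open loop D(s)G_p(s) has a pole at the origin (type 1), so the static position error constant is infinite and e_ss = 1/(1+∞) = 0.

0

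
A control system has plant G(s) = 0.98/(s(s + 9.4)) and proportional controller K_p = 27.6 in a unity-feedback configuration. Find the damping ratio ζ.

1 + K_p·G(s) = 0 gives s² + 9.4s + 27.05 = 0.
Matching s² + 2ζω_n s + ω_n²: ω_n = √27.05 = 5.201 rad/s and 2ζω_n = 9.4, so ζ = 9.4/(2·5.201) = 0.904.

ζ = 0.904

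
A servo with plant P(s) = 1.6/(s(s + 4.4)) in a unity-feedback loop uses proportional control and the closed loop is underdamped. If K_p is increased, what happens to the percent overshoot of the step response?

Characteristic equation s² + 4.4s + K_p·1.6 = 0: raising K_p raises ω_n while 2ζω_n = 4.4 is fixed, so ζ falls and overshoot grows.

increase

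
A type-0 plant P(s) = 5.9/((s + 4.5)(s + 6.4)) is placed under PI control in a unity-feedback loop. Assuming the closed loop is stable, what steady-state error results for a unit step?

The PI controller's integrator makes the forward path type 1, so e_ss to a step is zero.

0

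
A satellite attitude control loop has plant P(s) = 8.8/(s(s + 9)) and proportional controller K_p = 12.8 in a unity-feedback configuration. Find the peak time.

Closed-loop characteristic equation: s² + 9s + 112.6 = 0, so ω_n = 10.61 rad/s and ζ = 9/(2·10.61) = 0.424.
Damped frequency ω_d = ω_n√(1−ζ²) = 9.612 rad/s, so peak time T_p = π/ω_d = 0.327 s.

T_p = 0.327 s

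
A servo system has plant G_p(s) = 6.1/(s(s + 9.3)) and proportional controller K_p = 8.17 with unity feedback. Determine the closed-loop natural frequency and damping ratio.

With unity feedback the closed-loop characteristic equation is s² + 9.3s + 8.17·6.1 = s² + 9.3s + 49.84 = 0.
So ω_n² = 49.84 ⇒ ω_n = 7.06 rad/s, and ζ = 9.3/(2ω_n) = 0.659.

ω_n = 7.06 rad/s, ζ = 0.659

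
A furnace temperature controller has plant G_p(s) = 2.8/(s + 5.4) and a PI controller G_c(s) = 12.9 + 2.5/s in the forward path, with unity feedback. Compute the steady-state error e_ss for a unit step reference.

0

The open loop G_c(s)G_p(s) has a pole at the origin (type 1), so the static position error constant is infinite and e_ss = 1/(1+∞) = 0.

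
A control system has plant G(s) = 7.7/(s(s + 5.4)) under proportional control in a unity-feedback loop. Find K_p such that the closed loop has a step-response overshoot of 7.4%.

From %OS = 100·exp(−πζ/√(1−ζ²)) = 7.4%, ζ = −ln(0.074)/√(π²+ln²(0.074)) = 0.6381.
Characteristic equation s² + 5.4s + 7.7K_p = 0 gives ζ = 5.4/(2√(7.7K_p)).
Setting ζ = 0.6381: √(7.7K_p) = 5.4/(2·0.6381) = 4.231, so K_p = 17.9/7.7 = 2.33.

K_p = 2.33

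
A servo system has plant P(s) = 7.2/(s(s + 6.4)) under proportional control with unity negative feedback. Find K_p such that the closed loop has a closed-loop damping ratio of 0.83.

Closed-loop characteristic equation: s² + 6.4s + K_p·7.2 = 0.
So ω_n = √(7.2K_p) and 2ζω_n = 6.4, giving ζ = 6.4/(2√(7.2K_p)).
Setting ζ = 0.83: √(7.2K_p) = 6.4/(2·0.83) = 3.855, so K_p = 14.86/7.2 = 2.06.

K_p = 2.06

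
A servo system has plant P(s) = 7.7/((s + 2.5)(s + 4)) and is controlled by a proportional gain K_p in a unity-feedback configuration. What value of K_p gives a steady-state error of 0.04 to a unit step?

Steady-state error for a unit step on this type-0 loop is 1/(1 + K_p·P(0)).
P(0) = 0.77. Require 1/(1 + K_p·0.77) = 0.04, so 1 + 0.77·K_p = 25.
K_p = (25 − 1)/0.77 = 31.2.

K_p = 31.2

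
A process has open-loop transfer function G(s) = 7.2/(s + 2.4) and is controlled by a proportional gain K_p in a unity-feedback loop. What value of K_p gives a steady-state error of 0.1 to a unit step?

For a type-0 loop with proportional control, e_ss = 1/(1 + K_p·G(0)).
G(0) = 3. Require 1/(1 + K_p·3) = 0.1, so 1 + 3·K_p = 10.
K_p = (10 − 1)/3 = 3.

K_p = 3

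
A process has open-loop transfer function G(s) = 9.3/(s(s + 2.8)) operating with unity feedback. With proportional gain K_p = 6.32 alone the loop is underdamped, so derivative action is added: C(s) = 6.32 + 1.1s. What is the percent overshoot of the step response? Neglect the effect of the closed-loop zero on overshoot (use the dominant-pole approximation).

Forward path: (6.32 + 1.1s)·9.3/(s(s+2.8)). The closed-loop characteristic equation is s² + (2.8 + 9.3·1.1)s + 9.3·6.32 = 0.
That is s² + 13.03s + 58.78 = 0, so ω_n = 7.667 rad/s and ζ = 13.03/(2·7.667) = 0.8498.
%OS = 100·exp(−πζ/√(1−ζ²)) = 0.632%.

0.632%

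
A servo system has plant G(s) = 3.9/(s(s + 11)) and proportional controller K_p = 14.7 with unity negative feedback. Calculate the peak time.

T_p = 0.604 s

From 1 + K_pG(s) = 0: s² + 11s + 57.33 = 0 ⇒ ω_n = 7.572, ζ = 0.7264.
Damped frequency ω_d = ω_n√(1−ζ²) = 5.204 rad/s, so peak time T_p = π/ω_d = 0.604 s.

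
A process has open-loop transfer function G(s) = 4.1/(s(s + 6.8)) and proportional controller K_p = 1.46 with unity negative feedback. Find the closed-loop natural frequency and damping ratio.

The closed-loop denominator is s(s+6.8) + 1.46·4.1 = s² + 6.8s + 5.986.
So ω_n² = 5.986 ⇒ ω_n = 2.447 rad/s, and ζ = 6.8/(2ω_n) = 1.39.

ω_n = 2.45 rad/s, ζ = 1.39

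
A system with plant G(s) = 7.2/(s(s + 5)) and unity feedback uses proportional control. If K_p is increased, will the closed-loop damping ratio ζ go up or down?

ζ = 5/(2√(7.2K_p)); increasing K_p raises the denominator, so ζ falls.

decrease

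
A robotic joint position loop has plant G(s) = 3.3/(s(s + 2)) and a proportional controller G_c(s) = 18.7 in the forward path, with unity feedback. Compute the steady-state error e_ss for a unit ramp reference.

0.0324

The loop has one pole at the origin (type 1). Velocity error constant K_v = lim_{s→0} s·G_c(s)G(s) = 18.7·3.3/2 = 30.85.
Steady-state error to a unit ramp: e_ss = 1/K_v = 0.0324.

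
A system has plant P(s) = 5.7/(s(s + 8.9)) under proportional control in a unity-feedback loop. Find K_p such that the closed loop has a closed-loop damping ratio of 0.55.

Closed-loop characteristic equation: s² + 8.9s + K_p·5.7 = 0.
So ω_n = √(5.7K_p) and 2ζω_n = 8.9, giving ζ = 8.9/(2√(5.7K_p)).
Setting ζ = 0.55: √(5.7K_p) = 8.9/(2·0.55) = 8.091, so K_p = 65.46/5.7 = 11.5.

K_p = 11.5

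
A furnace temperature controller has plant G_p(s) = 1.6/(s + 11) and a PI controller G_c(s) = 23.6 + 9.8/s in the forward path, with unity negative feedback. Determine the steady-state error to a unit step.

The open loop G_c(s)G_p(s) has a pole at the origin (type 1), so the static position error constant is infinite and e_ss = 1/(1+∞) = 0.

0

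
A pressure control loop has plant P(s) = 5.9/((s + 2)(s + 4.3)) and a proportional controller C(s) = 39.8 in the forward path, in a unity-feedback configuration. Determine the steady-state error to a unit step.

0.0353

The loop is type 0. Static position error constant K_pos = C(0)·P(0) = 39.8·0.686 = 27.3.
Steady-state error to a unit step: e_ss = 1/(1+K_pos) = 1/28.3 = 0.0353.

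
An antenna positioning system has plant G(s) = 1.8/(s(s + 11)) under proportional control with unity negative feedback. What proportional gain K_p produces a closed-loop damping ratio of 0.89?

K_p = 21.2

Closed-loop characteristic equation: s² + 11s + K_p·1.8 = 0.
So ω_n = √(1.8K_p) and 2ζω_n = 11, giving ζ = 11/(2√(1.8K_p)).
Setting ζ = 0.89: √(1.8K_p) = 11/(2·0.89) = 6.18, so K_p = 38.19/1.8 = 21.2.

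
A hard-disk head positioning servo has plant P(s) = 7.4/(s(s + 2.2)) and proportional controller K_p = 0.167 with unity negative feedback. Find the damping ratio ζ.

The closed-loop denominator is s(s+2.2) + 0.167·7.4 = s² + 2.2s + 1.236.
So ω_n² = 1.236 ⇒ ω_n = 1.112 rad/s, and ζ = 2.2/(2ω_n) = 0.99.

ζ = 0.99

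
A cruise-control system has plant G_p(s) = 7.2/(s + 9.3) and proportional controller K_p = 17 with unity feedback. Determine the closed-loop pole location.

s = -131.7

Closed-loop transfer function: T(s) = K_p·G_p(s)/(1 + K_p·G_p(s)) = 122.4/(s + 9.3 + 122.4) = 122.4/(s + 131.7).
The closed-loop pole is at s = −131.7.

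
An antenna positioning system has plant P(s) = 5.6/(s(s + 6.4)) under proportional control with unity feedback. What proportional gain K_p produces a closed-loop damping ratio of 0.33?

Closed-loop characteristic equation: s² + 6.4s + K_p·5.6 = 0.
So ω_n = √(5.6K_p) and 2ζω_n = 6.4, giving ζ = 6.4/(2√(5.6K_p)).
Setting ζ = 0.33: √(5.6K_p) = 6.4/(2·0.33) = 9.697, so K_p = 94.03/5.6 = 16.8.

K_p = 16.8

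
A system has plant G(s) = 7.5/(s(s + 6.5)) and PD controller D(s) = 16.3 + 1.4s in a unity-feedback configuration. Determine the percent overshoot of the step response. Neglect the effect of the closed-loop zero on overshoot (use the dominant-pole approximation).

Forward path: (16.3 + 1.4s)·7.5/(s(s+6.5)). The closed-loop characteristic equation is s² + (6.5 + 7.5·1.4)s + 7.5·16.3 = 0.
That is s² + 17s + 122.2 = 0, so ω_n = 11.06 rad/s and ζ = 17/(2·11.06) = 0.7688.
%OS = 100·exp(−πζ/√(1−ζ²)) = 2.29%.

2.29%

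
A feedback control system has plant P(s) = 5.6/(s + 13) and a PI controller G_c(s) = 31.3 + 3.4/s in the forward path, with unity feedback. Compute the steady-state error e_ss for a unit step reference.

The open loop G_c(s)P(s) has a pole at the origin (type 1), so the static position error constant is infinite and e_ss = 1/(1+∞) = 0.

0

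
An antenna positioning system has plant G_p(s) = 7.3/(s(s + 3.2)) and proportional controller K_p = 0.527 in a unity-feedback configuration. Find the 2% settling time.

T_s ≈ 2.5 s

The closed-loop denominator s² + 3.2s + 3.847 gives ω_n = √3.847 = 1.961 and ζ = 3.2/(2ω_n) = 0.8157.
2% settling time T_s ≈ 4/(ζω_n) = 4/1.6 = 2.5 s.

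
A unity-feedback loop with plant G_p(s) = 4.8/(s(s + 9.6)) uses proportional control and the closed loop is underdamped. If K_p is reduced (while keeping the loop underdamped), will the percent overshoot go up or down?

ζ = 9.6/(2√(4.8K_p)) rises as K_p falls; higher damping means less overshoot.

decrease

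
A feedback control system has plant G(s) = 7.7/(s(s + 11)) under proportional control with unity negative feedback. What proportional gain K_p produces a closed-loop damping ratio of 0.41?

K_p = 23.4

Closed-loop characteristic equation: s² + 11s + K_p·7.7 = 0.
So ω_n = √(7.7K_p) and 2ζω_n = 11, giving ζ = 11/(2√(7.7K_p)).
Setting ζ = 0.41: √(7.7K_p) = 11/(2·0.41) = 13.41, so K_p = 180/7.7 = 23.4.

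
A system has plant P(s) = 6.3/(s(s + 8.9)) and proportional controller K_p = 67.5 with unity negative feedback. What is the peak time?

T_p = 0.156 s

Closed-loop characteristic equation: s² + 8.9s + 425.2 = 0, so ω_n = 20.62 rad/s and ζ = 8.9/(2·20.62) = 0.2158.
Damped frequency ω_d = ω_n√(1−ζ²) = 20.14 rad/s, so peak time T_p = π/ω_d = 0.156 s.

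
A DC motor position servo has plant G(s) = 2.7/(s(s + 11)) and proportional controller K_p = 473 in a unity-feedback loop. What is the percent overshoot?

The closed-loop denominator s² + 11s + 1277 gives ω_n = √1277 = 35.74 and ζ = 11/(2ω_n) = 0.1539.
%OS = 100·exp(−πζ/√(1−ζ²)) = 100·exp(−π·0.1539/√0.9763) = 61.3%.

61.3%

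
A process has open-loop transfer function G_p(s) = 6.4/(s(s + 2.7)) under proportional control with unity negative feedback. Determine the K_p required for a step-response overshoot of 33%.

From %OS = 100·exp(−πζ/√(1−ζ²)) = 33%, ζ = −ln(0.33)/√(π²+ln²(0.33)) = 0.3328.
Characteristic equation s² + 2.7s + 6.4K_p = 0 gives ζ = 2.7/(2√(6.4K_p)).
Setting ζ = 0.3328: √(6.4K_p) = 2.7/(2·0.3328) = 4.057, so K_p = 16.46/6.4 = 2.57.

K_p = 2.57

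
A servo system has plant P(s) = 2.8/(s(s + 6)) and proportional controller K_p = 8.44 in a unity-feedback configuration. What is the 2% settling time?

The closed-loop denominator s² + 6s + 23.63 gives ω_n = √23.63 = 4.861 and ζ = 6/(2ω_n) = 0.6171.
2% settling time T_s ≈ 4/(ζω_n) = 4/3 = 1.33 s.

T_s ≈ 1.33 s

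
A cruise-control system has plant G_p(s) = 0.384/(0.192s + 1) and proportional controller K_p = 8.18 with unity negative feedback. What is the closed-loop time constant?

τ = 0.0464 s

Closed loop: T(s) = K_p·G_p/(1+K_p·G_p) = 3.141/(0.192s + 1 + 3.141), with pole at s = −(1 + 3.141)/0.192 = −21.57.
Closed-loop time constant τ = 1/21.57 = 0.0464 s.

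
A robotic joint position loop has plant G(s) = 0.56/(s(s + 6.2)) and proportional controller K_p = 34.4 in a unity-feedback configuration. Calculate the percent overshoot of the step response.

4.35%

Closed-loop characteristic equation: s² + 6.2s + 19.26 = 0, so ω_n = 4.389 rad/s and ζ = 6.2/(2·4.389) = 0.7063.
%OS = 100·exp(−πζ/√(1−ζ²)) = 100·exp(−π·0.7063/√0.5011) = 4.35%.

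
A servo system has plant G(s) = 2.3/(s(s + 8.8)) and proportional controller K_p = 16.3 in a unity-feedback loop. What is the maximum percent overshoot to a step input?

Closed-loop characteristic equation: s² + 8.8s + 37.49 = 0, so ω_n = 6.123 rad/s and ζ = 8.8/(2·6.123) = 0.7186.
%OS = 100·exp(−πζ/√(1−ζ²)) = 100·exp(−π·0.7186/√0.4836) = 3.89%.

3.89%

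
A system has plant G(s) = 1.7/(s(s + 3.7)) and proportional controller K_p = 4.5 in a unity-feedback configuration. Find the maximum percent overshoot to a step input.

5.92%

Closed-loop characteristic equation: s² + 3.7s + 7.65 = 0, so ω_n = 2.766 rad/s and ζ = 3.7/(2·2.766) = 0.6689.
%OS = 100·exp(−πζ/√(1−ζ²)) = 100·exp(−π·0.6689/√0.5526) = 5.92%.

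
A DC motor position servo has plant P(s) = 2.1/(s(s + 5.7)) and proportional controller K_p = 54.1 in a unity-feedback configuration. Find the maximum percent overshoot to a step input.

41.8%

From 1 + K_pP(s) = 0: s² + 5.7s + 113.6 = 0 ⇒ ω_n = 10.66, ζ = 0.2674.
%OS = 100·exp(−πζ/√(1−ζ²)) = 100·exp(−π·0.2674/√0.9285) = 41.8%.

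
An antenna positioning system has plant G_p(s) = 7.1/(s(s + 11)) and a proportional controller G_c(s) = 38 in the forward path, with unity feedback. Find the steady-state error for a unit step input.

The open loop G_c(s)G_p(s) has a pole at the origin (type 1), so the static position error constant is infinite and e_ss = 1/(1+∞) = 0.

0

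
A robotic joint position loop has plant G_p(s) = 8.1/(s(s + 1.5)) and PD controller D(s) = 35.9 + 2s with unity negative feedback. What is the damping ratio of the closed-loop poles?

Forward path: (35.9 + 2s)·8.1/(s(s+1.5)). The closed-loop characteristic equation is s² + (1.5 + 8.1·2)s + 8.1·35.9 = 0.
That is s² + 17.7s + 290.8 = 0, so ω_n = 17.05 rad/s and ζ = 17.7/(2·17.05) = 0.519.

ζ = 0.519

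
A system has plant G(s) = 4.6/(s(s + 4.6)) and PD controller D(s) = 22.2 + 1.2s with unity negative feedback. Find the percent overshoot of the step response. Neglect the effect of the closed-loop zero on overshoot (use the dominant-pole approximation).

Forward path: (22.2 + 1.2s)·4.6/(s(s+4.6)). The closed-loop characteristic equation is s² + (4.6 + 4.6·1.2)s + 4.6·22.2 = 0.
That is s² + 10.12s + 102.1 = 0, so ω_n = 10.11 rad/s and ζ = 10.12/(2·10.11) = 0.5007.
%OS = 100·exp(−πζ/√(1−ζ²)) = 16.2%.

16.2%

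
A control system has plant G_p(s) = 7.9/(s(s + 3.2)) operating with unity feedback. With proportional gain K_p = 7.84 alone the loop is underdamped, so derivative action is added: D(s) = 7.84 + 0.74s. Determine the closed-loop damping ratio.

Forward path: (7.84 + 0.74s)·7.9/(s(s+3.2)). The closed-loop characteristic equation is s² + (3.2 + 7.9·0.74)s + 7.9·7.84 = 0.
That is s² + 9.046s + 61.94 = 0, so ω_n = 7.87 rad/s and ζ = 9.046/(2·7.87) = 0.5747.

ζ = 0.575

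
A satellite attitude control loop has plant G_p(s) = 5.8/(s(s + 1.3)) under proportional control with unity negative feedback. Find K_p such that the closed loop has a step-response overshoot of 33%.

From %OS = 100·exp(−πζ/√(1−ζ²)) = 33%, ζ = −ln(0.33)/√(π²+ln²(0.33)) = 0.3328.
Characteristic equation s² + 1.3s + 5.8K_p = 0 gives ζ = 1.3/(2√(5.8K_p)).
Setting ζ = 0.3328: √(5.8K_p) = 1.3/(2·0.3328) = 1.953, so K_p = 3.815/5.8 = 0.658.

K_p = 0.658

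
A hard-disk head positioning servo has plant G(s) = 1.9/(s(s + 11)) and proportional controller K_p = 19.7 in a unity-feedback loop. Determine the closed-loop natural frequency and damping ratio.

ω_n = 6.12 rad/s, ζ = 0.899

The closed-loop denominator is s(s+11) + 19.7·1.9 = s² + 11s + 37.43.
So ω_n² = 37.43 ⇒ ω_n = 6.118 rad/s, and ζ = 11/(2ω_n) = 0.899.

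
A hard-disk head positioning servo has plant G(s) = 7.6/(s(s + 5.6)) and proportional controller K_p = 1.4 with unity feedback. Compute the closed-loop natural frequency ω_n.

ω_n = 3.26 rad/s

The closed-loop denominator is s(s+5.6) + 1.4·7.6 = s² + 5.6s + 10.64.
So ω_n² = 10.64 ⇒ ω_n = 3.262 rad/s, and ζ = 5.6/(2ω_n) = 0.858.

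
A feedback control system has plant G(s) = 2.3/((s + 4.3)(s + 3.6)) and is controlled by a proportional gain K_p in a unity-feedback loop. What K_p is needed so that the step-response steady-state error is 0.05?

The loop is type 0, so e_ss(step) = 1/(1 + K_pos) with K_pos = K_p·G(0).
G(0) = 0.1486. Require 1/(1 + K_p·0.1486) = 0.05, so 1 + 0.1486·K_p = 20.
K_p = (20 − 1)/0.1486 = 128.

K_p = 128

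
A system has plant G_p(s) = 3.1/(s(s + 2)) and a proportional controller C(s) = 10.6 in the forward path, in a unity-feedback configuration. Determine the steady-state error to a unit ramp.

0.0609

The loop has one pole at the origin (type 1). Velocity error constant K_v = lim_{s→0} s·C(s)G_p(s) = 10.6·3.1/2 = 16.43.
Steady-state error to a unit ramp: e_ss = 1/K_v = 0.0609.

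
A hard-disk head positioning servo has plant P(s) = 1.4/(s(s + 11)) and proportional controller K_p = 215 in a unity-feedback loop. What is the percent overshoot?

Closed-loop characteristic equation: s² + 11s + 301 = 0, so ω_n = 17.35 rad/s and ζ = 11/(2·17.35) = 0.317.
%OS = 100·exp(−πζ/√(1−ζ²)) = 100·exp(−π·0.317/√0.8995) = 35%.

35%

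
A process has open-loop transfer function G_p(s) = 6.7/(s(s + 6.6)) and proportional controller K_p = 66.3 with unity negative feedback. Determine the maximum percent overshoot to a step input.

The closed-loop denominator s² + 6.6s + 444.2 gives ω_n = √444.2 = 21.08 and ζ = 6.6/(2ω_n) = 0.1566.
%OS = 100·exp(−πζ/√(1−ζ²)) = 100·exp(−π·0.1566/√0.9755) = 60.8%.

60.8%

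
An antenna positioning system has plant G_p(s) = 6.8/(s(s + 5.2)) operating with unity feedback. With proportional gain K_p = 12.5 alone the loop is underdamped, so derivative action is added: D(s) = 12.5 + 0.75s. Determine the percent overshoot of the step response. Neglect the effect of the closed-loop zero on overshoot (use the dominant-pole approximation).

Forward path: (12.5 + 0.75s)·6.8/(s(s+5.2)). The closed-loop characteristic equation is s² + (5.2 + 6.8·0.75)s + 6.8·12.5 = 0.
That is s² + 10.3s + 85 = 0, so ω_n = 9.22 rad/s and ζ = 10.3/(2·9.22) = 0.5586.
%OS = 100·exp(−πζ/√(1−ζ²)) = 12.1%.

12.1%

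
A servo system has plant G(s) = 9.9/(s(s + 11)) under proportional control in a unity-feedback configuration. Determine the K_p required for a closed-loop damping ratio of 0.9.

K_p = 3.77

Closed-loop characteristic equation: s² + 11s + K_p·9.9 = 0.
So ω_n = √(9.9K_p) and 2ζω_n = 11, giving ζ = 11/(2√(9.9K_p)).
Setting ζ = 0.9: √(9.9K_p) = 11/(2·0.9) = 6.111, so K_p = 37.35/9.9 = 3.77.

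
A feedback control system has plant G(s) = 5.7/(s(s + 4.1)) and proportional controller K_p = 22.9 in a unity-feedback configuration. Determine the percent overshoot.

The closed-loop denominator s² + 4.1s + 130.5 gives ω_n = √130.5 = 11.42 and ζ = 4.1/(2ω_n) = 0.1794.
%OS = 100·exp(−πζ/√(1−ζ²)) = 100·exp(−π·0.1794/√0.9678) = 56.4%.

56.4%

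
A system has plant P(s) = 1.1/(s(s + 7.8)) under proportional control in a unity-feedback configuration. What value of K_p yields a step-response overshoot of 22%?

From %OS = 100·exp(−πζ/√(1−ζ²)) = 22%, ζ = −ln(0.22)/√(π²+ln²(0.22)) = 0.4342.
Characteristic equation s² + 7.8s + 1.1K_p = 0 gives ζ = 7.8/(2√(1.1K_p)).
Setting ζ = 0.4342: √(1.1K_p) = 7.8/(2·0.4342) = 8.983, so K_p = 80.69/1.1 = 73.4.

K_p = 73.4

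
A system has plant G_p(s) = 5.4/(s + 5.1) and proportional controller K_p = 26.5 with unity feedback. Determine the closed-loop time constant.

Closed-loop transfer function: T(s) = K_p·G_p(s)/(1 + K_p·G_p(s)) = 143.1/(s + 5.1 + 143.1) = 143.1/(s + 148.2).
Time constant τ = 1/148.2 = 0.00675 s.

τ = 0.00675 s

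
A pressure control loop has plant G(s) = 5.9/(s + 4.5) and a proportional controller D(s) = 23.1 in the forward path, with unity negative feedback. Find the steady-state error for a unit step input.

0.032

The loop is type 0. Static position error constant K_pos = D(0)·G(0) = 23.1·1.311 = 30.29.
Steady-state error to a unit step: e_ss = 1/(1+K_pos) = 1/31.29 = 0.032.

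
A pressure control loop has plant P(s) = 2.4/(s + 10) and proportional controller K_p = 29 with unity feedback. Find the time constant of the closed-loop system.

Closed-loop transfer function: T(s) = K_p·P(s)/(1 + K_p·P(s)) = 69.6/(s + 10 + 69.6) = 69.6/(s + 79.6).
Time constant τ = 1/79.6 = 0.0126 s.

τ = 0.0126 s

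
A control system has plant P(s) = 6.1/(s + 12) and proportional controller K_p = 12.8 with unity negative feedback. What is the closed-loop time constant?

τ = 0.0111 s

Closed-loop transfer function: T(s) = K_p·P(s)/(1 + K_p·P(s)) = 78.08/(s + 12 + 78.08) = 78.08/(s + 90.08).
Time constant τ = 1/90.08 = 0.0111 s.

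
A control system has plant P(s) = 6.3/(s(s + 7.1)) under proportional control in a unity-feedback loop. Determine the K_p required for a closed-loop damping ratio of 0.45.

Closed-loop characteristic equation: s² + 7.1s + K_p·6.3 = 0.
So ω_n = √(6.3K_p) and 2ζω_n = 7.1, giving ζ = 7.1/(2√(6.3K_p)).
Setting ζ = 0.45: √(6.3K_p) = 7.1/(2·0.45) = 7.889, so K_p = 62.23/6.3 = 9.88.

K_p = 9.88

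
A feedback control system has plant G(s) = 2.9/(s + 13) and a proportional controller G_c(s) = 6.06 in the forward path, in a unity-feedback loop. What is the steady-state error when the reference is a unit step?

The loop is type 0. Static position error constant K_pos = G_c(0)·G(0) = 6.06·0.2231 = 1.352.
Steady-state error to a unit step: e_ss = 1/(1+K_pos) = 1/2.352 = 0.425.

0.425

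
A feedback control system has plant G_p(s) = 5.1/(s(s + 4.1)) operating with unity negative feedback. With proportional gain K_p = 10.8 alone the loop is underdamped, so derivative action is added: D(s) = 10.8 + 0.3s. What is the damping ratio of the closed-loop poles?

ζ = 0.379

Forward path: (10.8 + 0.3s)·5.1/(s(s+4.1)). The closed-loop characteristic equation is s² + (4.1 + 5.1·0.3)s + 5.1·10.8 = 0.
That is s² + 5.63s + 55.08 = 0, so ω_n = 7.422 rad/s and ζ = 5.63/(2·7.422) = 0.3793.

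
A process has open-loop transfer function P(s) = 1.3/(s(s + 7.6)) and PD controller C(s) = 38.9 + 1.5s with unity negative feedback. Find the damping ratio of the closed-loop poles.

Forward path: (38.9 + 1.5s)·1.3/(s(s+7.6)). The closed-loop characteristic equation is s² + (7.6 + 1.3·1.5)s + 1.3·38.9 = 0.
That is s² + 9.55s + 50.57 = 0, so ω_n = 7.111 rad/s and ζ = 9.55/(2·7.111) = 0.6715.

ζ = 0.671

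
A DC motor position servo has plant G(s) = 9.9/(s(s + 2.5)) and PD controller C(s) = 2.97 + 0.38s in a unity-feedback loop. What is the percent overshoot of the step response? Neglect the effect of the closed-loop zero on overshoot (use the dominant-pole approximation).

Forward path: (2.97 + 0.38s)·9.9/(s(s+2.5)). The closed-loop characteristic equation is s² + (2.5 + 9.9·0.38)s + 9.9·2.97 = 0.
That is s² + 6.262s + 29.4 = 0, so ω_n = 5.422 rad/s and ζ = 6.262/(2·5.422) = 0.5774.
%OS = 100·exp(−πζ/√(1−ζ²)) = 10.8%.

10.8%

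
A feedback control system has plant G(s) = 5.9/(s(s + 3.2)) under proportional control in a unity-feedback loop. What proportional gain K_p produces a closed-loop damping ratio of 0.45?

K_p = 2.14

Closed-loop characteristic equation: s² + 3.2s + K_p·5.9 = 0.
So ω_n = √(5.9K_p) and 2ζω_n = 3.2, giving ζ = 3.2/(2√(5.9K_p)).
Setting ζ = 0.45: √(5.9K_p) = 3.2/(2·0.45) = 3.556, so K_p = 12.64/5.9 = 2.14.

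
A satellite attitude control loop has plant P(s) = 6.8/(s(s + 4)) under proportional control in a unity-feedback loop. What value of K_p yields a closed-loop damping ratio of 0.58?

Closed-loop characteristic equation: s² + 4s + K_p·6.8 = 0.
So ω_n = √(6.8K_p) and 2ζω_n = 4, giving ζ = 4/(2√(6.8K_p)).
Setting ζ = 0.58: √(6.8K_p) = 4/(2·0.58) = 3.448, so K_p = 11.89/6.8 = 1.75.

K_p = 1.75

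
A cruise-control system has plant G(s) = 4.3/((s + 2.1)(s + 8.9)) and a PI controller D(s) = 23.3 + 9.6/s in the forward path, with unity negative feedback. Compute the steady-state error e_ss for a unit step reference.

0

The open loop D(s)G(s) has a pole at the origin (type 1), so the static position error constant is infinite and e_ss = 1/(1+∞) = 0.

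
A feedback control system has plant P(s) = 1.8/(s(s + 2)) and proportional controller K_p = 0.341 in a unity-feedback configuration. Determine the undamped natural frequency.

ω_n = 0.783 rad/s

With unity feedback the closed-loop characteristic equation is s² + 2s + 0.341·1.8 = s² + 2s + 0.6138 = 0.
So ω_n² = 0.6138 ⇒ ω_n = 0.7835 rad/s, and ζ = 2/(2ω_n) = 1.28.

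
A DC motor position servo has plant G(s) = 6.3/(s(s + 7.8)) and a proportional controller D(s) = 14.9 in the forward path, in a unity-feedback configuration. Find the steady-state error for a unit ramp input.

The loop has one pole at the origin (type 1). Velocity error constant K_v = lim_{s→0} s·D(s)G(s) = 14.9·6.3/7.8 = 12.03.
Steady-state error to a unit ramp: e_ss = 1/K_v = 0.0831.

0.0831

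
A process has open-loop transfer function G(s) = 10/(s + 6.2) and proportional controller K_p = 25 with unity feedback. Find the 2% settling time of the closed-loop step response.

T_s ≈ 0.0156 s

Closed-loop transfer function: T(s) = K_p·G(s)/(1 + K_p·G(s)) = 250/(s + 6.2 + 250) = 250/(s + 256.2).
Time constant τ = 1/256.2 = 0.003903 s, so the 2% settling time is about 4τ = 0.0156 s.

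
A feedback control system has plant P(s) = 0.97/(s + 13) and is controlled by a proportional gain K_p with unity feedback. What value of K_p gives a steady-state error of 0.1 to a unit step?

Steady-state error for a unit step on this type-0 loop is 1/(1 + K_p·P(0)).
P(0) = 0.07462. Require 1/(1 + K_p·0.07462) = 0.1, so 1 + 0.07462·K_p = 10.
K_p = (10 − 1)/0.07462 = 121.

K_p = 121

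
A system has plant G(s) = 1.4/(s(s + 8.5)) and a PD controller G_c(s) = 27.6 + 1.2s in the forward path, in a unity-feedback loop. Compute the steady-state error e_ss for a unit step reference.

0

The open loop G_c(s)G(s) has a pole at the origin (type 1), so the static position error constant is infinite and e_ss = 1/(1+∞) = 0.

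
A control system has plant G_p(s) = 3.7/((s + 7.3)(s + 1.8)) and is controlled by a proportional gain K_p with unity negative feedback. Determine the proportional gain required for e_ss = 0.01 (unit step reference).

For a type-0 loop with proportional control, e_ss = 1/(1 + K_p·G_p(0)).
G_p(0) = 0.2816. Require 1/(1 + K_p·0.2816) = 0.01, so 1 + 0.2816·K_p = 100.
K_p = (100 − 1)/0.2816 = 352.

K_p = 352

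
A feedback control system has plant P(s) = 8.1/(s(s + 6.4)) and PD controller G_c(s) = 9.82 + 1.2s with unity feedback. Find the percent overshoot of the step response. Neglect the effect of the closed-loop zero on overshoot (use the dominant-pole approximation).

Forward path: (9.82 + 1.2s)·8.1/(s(s+6.4)). The closed-loop characteristic equation is s² + (6.4 + 8.1·1.2)s + 8.1·9.82 = 0.
That is s² + 16.12s + 79.54 = 0, so ω_n = 8.919 rad/s and ζ = 16.12/(2·8.919) = 0.9037.
%OS = 100·exp(−πζ/√(1−ζ²)) = 0.132%.

0.132%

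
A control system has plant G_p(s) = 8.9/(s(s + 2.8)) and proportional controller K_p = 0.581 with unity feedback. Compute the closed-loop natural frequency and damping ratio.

ω_n = 2.27 rad/s, ζ = 0.616

With unity feedback the closed-loop characteristic equation is s² + 2.8s + 0.581·8.9 = s² + 2.8s + 5.171 = 0.
So ω_n² = 5.171 ⇒ ω_n = 2.274 rad/s, and ζ = 2.8/(2ω_n) = 0.616.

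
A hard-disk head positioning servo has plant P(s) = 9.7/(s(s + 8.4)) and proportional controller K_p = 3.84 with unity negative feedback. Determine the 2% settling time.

Closed-loop characteristic equation: s² + 8.4s + 37.25 = 0, so ω_n = 6.103 rad/s and ζ = 8.4/(2·6.103) = 0.6882.
2% settling time T_s ≈ 4/(ζω_n) = 4/4.2 = 0.952 s.

T_s ≈ 0.952 s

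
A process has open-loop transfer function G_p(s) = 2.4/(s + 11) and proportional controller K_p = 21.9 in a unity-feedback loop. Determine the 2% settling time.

T_s ≈ 0.0629 s

Closed-loop transfer function: T(s) = K_p·G_p(s)/(1 + K_p·G_p(s)) = 52.56/(s + 11 + 52.56) = 52.56/(s + 63.56).
Time constant τ = 1/63.56 = 0.01573 s, so the 2% settling time is about 4τ = 0.0629 s.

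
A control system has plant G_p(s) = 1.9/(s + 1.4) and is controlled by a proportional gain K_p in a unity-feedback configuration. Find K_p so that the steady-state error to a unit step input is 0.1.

The loop is type 0, so e_ss(step) = 1/(1 + K_pos) with K_pos = K_p·G_p(0).
G_p(0) = 1.357. Require 1/(1 + K_p·1.357) = 0.1, so 1 + 1.357·K_p = 10.
K_p = (10 − 1)/1.357 = 6.63.

K_p = 6.63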